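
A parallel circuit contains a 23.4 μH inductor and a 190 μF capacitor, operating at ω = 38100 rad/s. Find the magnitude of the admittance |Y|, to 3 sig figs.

6.12 S

X_L = ωL = 0.892 Ω
X_C = 1/(ωC) = 0.138 Ω
Parallel: admittances add. Y = 1/(jωL) + jωC
Y = (0 + j6.12) S
|Y| = 6.12 S → |Z| = 1/|Y| = 0.163 Ω, ∠Z = −∠Y = -90.0°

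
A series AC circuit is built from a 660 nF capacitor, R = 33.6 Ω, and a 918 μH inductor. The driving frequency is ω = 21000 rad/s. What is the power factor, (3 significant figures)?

0.536

X_L = ωL = 19.3 Ω
X_C = 1/(ωC) = 72.2 Ω
Net reactance X = X_L − X_C = -52.9 Ω
Z = 33.6 − j52.9 Ω
|Z| = √(33.6² + 52.9²) = 62.6 Ω
∠Z = arctan(-52.9/33.6) = -57.6°
cos φ = cos(-57.6°) = 0.536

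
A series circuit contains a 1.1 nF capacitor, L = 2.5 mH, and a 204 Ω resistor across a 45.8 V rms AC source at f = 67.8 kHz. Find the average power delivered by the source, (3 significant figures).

361 mW

ω = 2πf = 426000 rad/s
X_L = ωL = 1060 Ω
X_C = 1/(ωC) = 2130 Ω
Net reactance X = X_L − X_C = -1070 Ω
Z = 204 − j1070 Ω
|Z| = √(204² + 1070²) = 1090 Ω
∠Z = arctan(-1070/204) = -79.2°
I = V/|Z| = 42.1 mA
P = VI cos φ = 45.8 × 0.0421 × cos(-79.2°) = 361 mW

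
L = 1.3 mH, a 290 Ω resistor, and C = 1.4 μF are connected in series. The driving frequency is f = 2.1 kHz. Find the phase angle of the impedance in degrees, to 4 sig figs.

-7.267°

ω = 2πf = 13190 rad/s
X_L = ωL = 17.15 Ω
X_C = 1/(ωC) = 54.13 Ω
Net reactance X = X_L − X_C = -36.98 Ω
Z = 290.0 − j36.98 Ω
|Z| = √(290.0² + 36.98²) = 292.3 Ω
∠Z = arctan(-36.98/290.0) = -7.267°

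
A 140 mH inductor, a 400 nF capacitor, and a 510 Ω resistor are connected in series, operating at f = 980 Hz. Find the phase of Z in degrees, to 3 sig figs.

ω = 2πf = 6158 rad/s
X_L = ωL = 862 Ω
X_C = 1/(ωC) = 406 Ω
Net reactance X = X_L − X_C = 456 Ω
Z = 510 + j456 Ω
|Z| = √(510² + 456²) = 684 Ω
∠Z = arctan(456/510) = 41.8°

41.8°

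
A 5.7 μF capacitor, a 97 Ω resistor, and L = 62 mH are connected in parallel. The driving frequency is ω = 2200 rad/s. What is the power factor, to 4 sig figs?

0.8925

X_L = ωL = 136.4 Ω
X_C = 1/(ωC) = 79.74 Ω
Parallel: admittances add. Y = 1/R + 1/(jωL) + jωC
Y = (0.01031 + j0.005209) S
|Y| = 0.01155 S → |Z| = 1/|Y| = 86.58 Ω, ∠Z = −∠Y = -26.80°
cos φ = cos(-26.80°) = 0.8925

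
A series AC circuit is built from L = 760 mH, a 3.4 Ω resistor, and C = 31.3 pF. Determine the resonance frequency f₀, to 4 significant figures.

32.63 kHz

ω₀ = 1/√(LC) = 1/√(0.76 × 3.13e-11) = 205000 rad/s
f₀ = ω₀/(2π) = 32.63 kHz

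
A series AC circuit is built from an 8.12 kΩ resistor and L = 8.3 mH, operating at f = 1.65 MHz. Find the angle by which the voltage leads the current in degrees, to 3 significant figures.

ω = 2πf = 1.037e+07 rad/s
X_L = ωL = 86000 Ω
Z = 8120 + j86000 Ω
|Z| = √(8120² + 86000²) = 86400 Ω
∠Z = arctan(86000/8120) = 84.6°

84.6°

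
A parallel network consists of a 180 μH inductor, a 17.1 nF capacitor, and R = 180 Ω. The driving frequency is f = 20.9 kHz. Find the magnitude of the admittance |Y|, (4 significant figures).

40.44 mS

ω = 2πf = 131300 rad/s
X_L = ωL = 23.64 Ω
X_C = 1/(ωC) = 445.3 Ω
Parallel: admittances add. Y = 1/R + 1/(jωL) + jωC
Y = (0.005556 − j0.04006) S
|Y| = 0.04044 S → |Z| = 1/|Y| = 24.73 Ω, ∠Z = −∠Y = 82.10°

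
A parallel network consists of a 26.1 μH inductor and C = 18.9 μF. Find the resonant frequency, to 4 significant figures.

ω₀ = 1/√(LC) = 1/√(2.61e-05 × 1.89e-05) = 45020 rad/s
f₀ = ω₀/(2π) = 7.166 kHz

7.166 kHz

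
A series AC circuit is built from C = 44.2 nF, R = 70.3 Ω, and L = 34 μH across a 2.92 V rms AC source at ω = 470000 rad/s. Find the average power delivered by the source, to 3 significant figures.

X_L = ωL = 16.0 Ω
X_C = 1/(ωC) = 48.1 Ω
Net reactance X = X_L − X_C = -32.2 Ω
Z = 70.3 − j32.2 Ω
|Z| = √(70.3² + 32.2²) = 77.3 Ω
∠Z = arctan(-32.2/70.3) = -24.6°
I = V/|Z| = 37.8 mA
P = VI cos φ = 2.92 × 0.0378 × cos(-24.6°) = 100 mW

100 mW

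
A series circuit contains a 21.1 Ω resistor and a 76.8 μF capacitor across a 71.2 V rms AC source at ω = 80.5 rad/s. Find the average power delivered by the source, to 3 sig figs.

X_C = 1/(ωC) = 162 Ω
Z = 21.1 − j162 Ω
|Z| = √(21.1² + 162²) = 163 Ω
∠Z = arctan(-162/21.1) = -82.6°
I = V/|Z| = 436 mA
P = VI cos φ = 71.2 × 0.436 × cos(-82.6°) = 4.02 W

4.02 W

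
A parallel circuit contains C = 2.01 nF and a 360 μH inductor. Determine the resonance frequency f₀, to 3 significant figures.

ω₀ = 1/√(LC) = 1/√(0.00036 × 2.01e-09) = 1.176e+06 rad/s
f₀ = ω₀/(2π) = 187 kHz

187 kHz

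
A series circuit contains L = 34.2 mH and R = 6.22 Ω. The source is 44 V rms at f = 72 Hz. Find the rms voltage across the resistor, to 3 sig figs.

16.4 V

ω = 2πf = 452.4 rad/s
X_L = ωL = 15.5 Ω
Z = 6.22 + j15.5 Ω
|Z| = √(6.22² + 15.5²) = 16.7 Ω
I = V/|Z| = 2.64 A
V_R = I·|Z_R| = 2.64 × 6.22 = 16.4 V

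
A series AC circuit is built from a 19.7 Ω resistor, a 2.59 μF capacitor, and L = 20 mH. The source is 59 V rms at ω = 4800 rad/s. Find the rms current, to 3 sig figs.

2.35 A

X_L = ωL = 96.0 Ω
X_C = 1/(ωC) = 80.4 Ω
Net reactance X = X_L − X_C = 15.6 Ω
Z = 19.7 + j15.6 Ω
|Z| = √(19.7² + 15.6²) = 25.1 Ω
I = V/|Z| = 59/25.1 = 2.35 A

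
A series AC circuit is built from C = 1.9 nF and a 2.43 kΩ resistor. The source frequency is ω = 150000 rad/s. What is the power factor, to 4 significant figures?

0.5693

X_C = 1/(ωC) = 3509 Ω
Z = 2430 − j3509 Ω
|Z| = √(2430² + 3509²) = 4268 Ω
∠Z = arctan(-3509/2430) = -55.30°
cos φ = cos(-55.30°) = 0.5693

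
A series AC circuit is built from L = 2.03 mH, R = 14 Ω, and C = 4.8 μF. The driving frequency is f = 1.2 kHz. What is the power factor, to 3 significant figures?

0.751

ω = 2πf = 7540 rad/s
X_L = ωL = 15.3 Ω
X_C = 1/(ωC) = 27.6 Ω
Net reactance X = X_L − X_C = -12.3 Ω
Z = 14.0 − j12.3 Ω
|Z| = √(14.0² + 12.3²) = 18.7 Ω
∠Z = arctan(-12.3/14.0) = -41.4°
cos φ = cos(-41.4°) = 0.751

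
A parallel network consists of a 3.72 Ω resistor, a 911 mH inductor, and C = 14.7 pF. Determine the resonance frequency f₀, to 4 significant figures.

43.49 kHz

ω₀ = 1/√(LC) = 1/√(0.911 × 1.47e-11) = 273300 rad/s
f₀ = ω₀/(2π) = 43.49 kHz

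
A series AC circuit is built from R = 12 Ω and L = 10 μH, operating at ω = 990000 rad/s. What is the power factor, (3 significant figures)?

0.771

X_L = ωL = 9.90 Ω
Z = 12.0 + j9.90 Ω
|Z| = √(12.0² + 9.90²) = 15.6 Ω
∠Z = arctan(9.90/12.0) = 39.5°
cos φ = cos(39.5°) = 0.771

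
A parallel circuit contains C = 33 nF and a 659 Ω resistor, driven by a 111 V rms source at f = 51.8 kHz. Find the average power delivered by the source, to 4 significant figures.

18.70 W

ω = 2πf = 325500 rad/s
X_C = 1/(ωC) = 93.11 Ω
Parallel: admittances add. Y = 1/R + jωC
Y = (0.001517 + j0.01074) S
|Y| = 0.01085 S → |Z| = 1/|Y| = 92.19 Ω, ∠Z = −∠Y = -81.96°
I = V/|Z| = 1.204 A
P = VI cos φ = 111 × 1.204 × cos(-81.96°) = 18.70 W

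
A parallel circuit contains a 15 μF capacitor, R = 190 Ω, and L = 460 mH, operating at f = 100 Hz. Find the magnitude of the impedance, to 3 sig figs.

ω = 2πf = 628.3 rad/s
X_L = ωL = 289 Ω
X_C = 1/(ωC) = 106 Ω
Parallel: admittances add. Y = 1/R + 1/(jωL) + jωC
Y = (0.00526 + j0.00596) S
|Y| = 0.00795 S → |Z| = 1/|Y| = 126 Ω, ∠Z = −∠Y = -48.6°

126 Ω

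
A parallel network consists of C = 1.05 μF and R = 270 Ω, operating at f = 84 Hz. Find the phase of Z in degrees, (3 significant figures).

ω = 2πf = 527.8 rad/s
X_C = 1/(ωC) = 1800 Ω
Parallel: admittances add. Y = 1/R + jωC
Y = (0.00370 + j0.000554) S
|Y| = 0.00374 S → |Z| = 1/|Y| = 267 Ω, ∠Z = −∠Y = -8.51°

-8.51°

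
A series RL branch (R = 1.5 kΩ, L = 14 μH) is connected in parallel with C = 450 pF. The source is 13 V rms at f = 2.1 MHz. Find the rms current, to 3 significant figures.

76.6 mA

ω = 2πf = 1.319e+07 rad/s
X_L = ωL = 185 Ω
X_C = 1/(ωC) = 168 Ω
Branch 1 (R+jX_L): Z₁ = 1500 + j185 Ω, |Z₁| = 1510 Ω
Branch 2 (−jX_C): Z₂ = −j168 Ω
Parallel: Z = Z₁Z₂/(Z₁+Z₂), |Z| = 170 Ω, ∠Z = -83.6°
I = V/|Z| = 13/170 = 76.6 mA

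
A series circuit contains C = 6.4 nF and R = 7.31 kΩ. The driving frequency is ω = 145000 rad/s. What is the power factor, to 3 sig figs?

X_C = 1/(ωC) = 1080 Ω
Z = 7310 − j1080 Ω
|Z| = √(7310² + 1080²) = 7390 Ω
∠Z = arctan(-1080/7310) = -8.39°
cos φ = cos(-8.39°) = 0.989

0.989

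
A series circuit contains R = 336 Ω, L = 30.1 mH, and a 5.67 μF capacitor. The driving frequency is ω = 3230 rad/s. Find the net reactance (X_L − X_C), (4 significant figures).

42.62 Ω

X_L = ωL = 97.22 Ω
X_C = 1/(ωC) = 54.60 Ω
X = 97.22 − 54.60 = 42.62 Ω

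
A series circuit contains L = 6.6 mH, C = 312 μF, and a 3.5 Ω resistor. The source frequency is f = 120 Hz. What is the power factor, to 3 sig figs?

ω = 2πf = 754.0 rad/s
X_L = ωL = 4.98 Ω
X_C = 1/(ωC) = 4.25 Ω
Net reactance X = X_L − X_C = 0.725 Ω
Z = 3.50 + j0.725 Ω
|Z| = √(3.50² + 0.725²) = 3.57 Ω
∠Z = arctan(0.725/3.50) = 11.7°
cos φ = cos(11.7°) = 0.979

0.979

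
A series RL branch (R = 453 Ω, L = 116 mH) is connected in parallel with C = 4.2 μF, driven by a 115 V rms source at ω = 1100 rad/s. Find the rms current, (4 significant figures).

X_L = ωL = 127.6 Ω
X_C = 1/(ωC) = 216.5 Ω
Branch 1 (R+jX_L): Z₁ = 453.0 + j127.6 Ω, |Z₁| = 470.6 Ω
Branch 2 (−jX_C): Z₂ = −j216.5 Ω
Parallel: Z = Z₁Z₂/(Z₁+Z₂), |Z| = 220.7 Ω, ∠Z = -63.17°
I = V/|Z| = 115/220.7 = 521.1 mA

521.1 mA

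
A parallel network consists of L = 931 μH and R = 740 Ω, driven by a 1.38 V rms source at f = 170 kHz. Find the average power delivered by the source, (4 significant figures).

2.574 mW

ω = 2πf = 1.068e+06 rad/s
X_L = ωL = 994.4 Ω
Parallel: admittances add. Y = 1/R + 1/(jωL)
Y = (0.001351 − j0.001006) S
|Y| = 0.001684 S → |Z| = 1/|Y| = 593.7 Ω, ∠Z = −∠Y = 36.65°
I = V/|Z| = 2.325 mA
P = VI cos φ = 1.38 × 0.002325 × cos(36.65°) = 2.574 mW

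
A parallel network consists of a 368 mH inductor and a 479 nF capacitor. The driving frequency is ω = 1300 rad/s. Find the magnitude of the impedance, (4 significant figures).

681.4 Ω

X_L = ωL = 478.4 Ω
X_C = 1/(ωC) = 1606 Ω
Parallel: admittances add. Y = 1/(jωL) + jωC
Y = (0 − j0.001468) S
|Y| = 0.001468 S → |Z| = 1/|Y| = 681.4 Ω, ∠Z = −∠Y = 90.00°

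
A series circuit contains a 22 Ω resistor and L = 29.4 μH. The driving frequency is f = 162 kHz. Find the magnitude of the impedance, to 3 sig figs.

ω = 2πf = 1.018e+06 rad/s
X_L = ωL = 29.9 Ω
Z = 22.0 + j29.9 Ω
|Z| = √(22.0² + 29.9²) = 37.1 Ω

37.1 Ω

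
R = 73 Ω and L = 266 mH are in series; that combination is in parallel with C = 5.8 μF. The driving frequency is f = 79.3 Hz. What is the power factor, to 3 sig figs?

0.740

ω = 2πf = 498.3 rad/s
X_L = ωL = 133 Ω
X_C = 1/(ωC) = 346 Ω
Branch 1 (R+jX_L): Z₁ = 73.0 + j133 Ω, |Z₁| = 151 Ω
Branch 2 (−jX_C): Z₂ = −j346 Ω
Parallel: Z = Z₁Z₂/(Z₁+Z₂), |Z| = 232 Ω, ∠Z = 42.3°
cos φ = cos(42.3°) = 0.740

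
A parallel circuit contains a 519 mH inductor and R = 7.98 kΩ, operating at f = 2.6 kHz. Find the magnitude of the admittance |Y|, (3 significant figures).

172 μS

ω = 2πf = 16340 rad/s
X_L = ωL = 8480 Ω
Parallel: admittances add. Y = 1/R + 1/(jωL)
Y = (0.000125 − j0.000118) S
|Y| = 0.000172 S → |Z| = 1/|Y| = 5810 Ω, ∠Z = −∠Y = 43.3°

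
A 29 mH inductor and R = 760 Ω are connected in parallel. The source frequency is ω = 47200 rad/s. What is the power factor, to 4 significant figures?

X_L = ωL = 1369 Ω
Parallel: admittances add. Y = 1/R + 1/(jωL)
Y = (0.001316 − j0.0007306) S
|Y| = 0.001505 S → |Z| = 1/|Y| = 664.5 Ω, ∠Z = −∠Y = 29.04°
cos φ = cos(29.04°) = 0.8743

0.8743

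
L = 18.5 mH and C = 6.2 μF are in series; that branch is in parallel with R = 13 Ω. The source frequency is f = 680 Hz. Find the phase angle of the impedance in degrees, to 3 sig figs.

ω = 2πf = 4273 rad/s
X_L = ωL = 79.0 Ω
X_C = 1/(ωC) = 37.8 Ω
Branch 1: Z₁ = R = 13.0 Ω
Branch 2 (series LC): Z₂ = j(X_L − X_C) = j41.3 Ω
Parallel: Z = Z₁Z₂/(Z₁+Z₂), |Z| = 12.4 Ω, ∠Z = 17.5°

17.5°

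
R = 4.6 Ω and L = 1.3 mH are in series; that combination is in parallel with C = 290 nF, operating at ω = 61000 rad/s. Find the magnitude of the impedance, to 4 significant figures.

193.3 Ω

X_L = ωL = 79.30 Ω
X_C = 1/(ωC) = 56.53 Ω
Branch 1 (R+jX_L): Z₁ = 4.600 + j79.30 Ω, |Z₁| = 79.43 Ω
Branch 2 (−jX_C): Z₂ = −j56.53 Ω
Parallel: Z = Z₁Z₂/(Z₁+Z₂), |Z| = 193.3 Ω, ∠Z = -81.90°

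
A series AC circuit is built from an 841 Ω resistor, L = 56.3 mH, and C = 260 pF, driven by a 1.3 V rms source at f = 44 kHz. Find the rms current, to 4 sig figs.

ω = 2πf = 276500 rad/s
X_L = ωL = 15560 Ω
X_C = 1/(ωC) = 13910 Ω
Net reactance X = X_L − X_C = 1653 Ω
Z = 841.0 + j1653 Ω
|Z| = √(841.0² + 1653²) = 1854 Ω
I = V/|Z| = 1.3/1854 = 701.1 μA

701.1 μA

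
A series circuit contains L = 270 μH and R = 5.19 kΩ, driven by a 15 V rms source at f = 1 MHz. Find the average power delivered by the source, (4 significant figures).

39.17 mW

ω = 2πf = 6.283e+06 rad/s
X_L = ωL = 1696 Ω
Z = 5190 + j1696 Ω
|Z| = √(5190² + 1696²) = 5460 Ω
∠Z = arctan(1696/5190) = 18.10°
I = V/|Z| = 2.747 mA
P = VI cos φ = 15 × 0.002747 × cos(18.10°) = 39.17 mW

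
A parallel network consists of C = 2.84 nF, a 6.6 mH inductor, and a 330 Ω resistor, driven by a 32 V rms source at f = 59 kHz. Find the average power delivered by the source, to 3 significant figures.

ω = 2πf = 370700 rad/s
X_L = ωL = 2450 Ω
X_C = 1/(ωC) = 950 Ω
Parallel: admittances add. Y = 1/R + 1/(jωL) + jωC
Y = (0.00303 + j0.000644) S
|Y| = 0.00310 S → |Z| = 1/|Y| = 323 Ω, ∠Z = −∠Y = -12.0°
I = V/|Z| = 99.1 mA
P = VI cos φ = 32 × 0.0991 × cos(-12.0°) = 3.10 W

3.10 W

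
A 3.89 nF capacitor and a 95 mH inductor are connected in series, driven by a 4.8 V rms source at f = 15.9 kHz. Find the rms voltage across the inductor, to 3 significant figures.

ω = 2πf = 99900 rad/s
X_L = ωL = 9490 Ω
X_C = 1/(ωC) = 2570 Ω
Net reactance X = X_L − X_C = 6920 Ω
Z = j6920 Ω
|Z| = √(0² + 6920²) = 6920 Ω
I = V/|Z| = 694 μA
V_L = I·|Z_L| = 0.000694 × 9490 = 6.59 V

6.59 V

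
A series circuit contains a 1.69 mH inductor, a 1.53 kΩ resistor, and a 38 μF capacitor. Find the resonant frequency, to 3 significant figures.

ω₀ = 1/√(LC) = 1/√(0.00169 × 3.8e-05) = 3946 rad/s
f₀ = ω₀/(2π) = 628 Hz

628 Hz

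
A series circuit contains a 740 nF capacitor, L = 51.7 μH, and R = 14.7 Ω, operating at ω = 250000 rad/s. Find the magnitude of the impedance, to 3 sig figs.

X_L = ωL = 12.9 Ω
X_C = 1/(ωC) = 5.41 Ω
Net reactance X = X_L − X_C = 7.52 Ω
Z = 14.7 + j7.52 Ω
|Z| = √(14.7² + 7.52²) = 16.5 Ω

16.5 Ω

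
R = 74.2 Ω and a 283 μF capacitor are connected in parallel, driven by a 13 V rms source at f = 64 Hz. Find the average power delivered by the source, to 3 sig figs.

ω = 2πf = 402.1 rad/s
X_C = 1/(ωC) = 8.79 Ω
Parallel: admittances add. Y = 1/R + jωC
Y = (0.0135 + j0.114) S
|Y| = 0.115 S → |Z| = 1/|Y| = 8.73 Ω, ∠Z = −∠Y = -83.2°
I = V/|Z| = 1.49 A
P = VI cos φ = 13 × 1.49 × cos(-83.2°) = 2.28 W

2.28 W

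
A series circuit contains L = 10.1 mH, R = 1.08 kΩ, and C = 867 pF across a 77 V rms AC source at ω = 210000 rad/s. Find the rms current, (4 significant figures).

X_L = ωL = 2121 Ω
X_C = 1/(ωC) = 5492 Ω
Net reactance X = X_L − X_C = -3371 Ω
Z = 1080 − j3371 Ω
|Z| = √(1080² + 3371²) = 3540 Ω
I = V/|Z| = 77/3540 = 21.75 mA

21.75 mA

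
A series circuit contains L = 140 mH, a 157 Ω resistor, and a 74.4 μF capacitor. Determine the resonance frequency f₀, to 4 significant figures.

49.31 Hz

ω₀ = 1/√(LC) = 1/√(0.14 × 7.44e-05) = 309.8 rad/s
f₀ = ω₀/(2π) = 49.31 Hz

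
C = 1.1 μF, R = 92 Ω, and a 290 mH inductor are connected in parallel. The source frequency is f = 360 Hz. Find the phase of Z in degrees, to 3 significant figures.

ω = 2πf = 2262 rad/s
X_L = ωL = 656 Ω
X_C = 1/(ωC) = 402 Ω
Parallel: admittances add. Y = 1/R + 1/(jωL) + jωC
Y = (0.0109 + j0.000964) S
|Y| = 0.0109 S → |Z| = 1/|Y| = 91.6 Ω, ∠Z = −∠Y = -5.07°

-5.07°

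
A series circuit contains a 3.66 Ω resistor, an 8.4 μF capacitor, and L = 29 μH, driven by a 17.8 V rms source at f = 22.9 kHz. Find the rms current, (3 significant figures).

ω = 2πf = 143900 rad/s
X_L = ωL = 4.17 Ω
X_C = 1/(ωC) = 0.827 Ω
Net reactance X = X_L − X_C = 3.35 Ω
Z = 3.66 + j3.35 Ω
|Z| = √(3.66² + 3.35²) = 4.96 Ω
I = V/|Z| = 17.8/4.96 = 3.59 A

3.59 A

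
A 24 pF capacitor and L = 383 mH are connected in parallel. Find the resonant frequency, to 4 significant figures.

52.49 kHz

ω₀ = 1/√(LC) = 1/√(0.383 × 2.4e-11) = 329800 rad/s
f₀ = ω₀/(2π) = 52.49 kHz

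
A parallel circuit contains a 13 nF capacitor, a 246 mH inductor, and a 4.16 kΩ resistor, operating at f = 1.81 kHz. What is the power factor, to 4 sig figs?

ω = 2πf = 11370 rad/s
X_L = ωL = 2798 Ω
X_C = 1/(ωC) = 6764 Ω
Parallel: admittances add. Y = 1/R + 1/(jωL) + jωC
Y = (0.0002404 − j0.0002096) S
|Y| = 0.0003189 S → |Z| = 1/|Y| = 3135 Ω, ∠Z = −∠Y = 41.09°
cos φ = cos(41.09°) = 0.7537

0.7537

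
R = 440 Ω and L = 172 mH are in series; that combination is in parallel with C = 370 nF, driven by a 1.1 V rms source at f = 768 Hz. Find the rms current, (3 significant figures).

1.08 mA

ω = 2πf = 4825 rad/s
X_L = ωL = 830 Ω
X_C = 1/(ωC) = 560 Ω
Branch 1 (R+jX_L): Z₁ = 440 + j830 Ω, |Z₁| = 939 Ω
Branch 2 (−jX_C): Z₂ = −j560 Ω
Parallel: Z = Z₁Z₂/(Z₁+Z₂), |Z| = 1020 Ω, ∠Z = -59.5°
I = V/|Z| = 1.1/1020 = 1.08 mA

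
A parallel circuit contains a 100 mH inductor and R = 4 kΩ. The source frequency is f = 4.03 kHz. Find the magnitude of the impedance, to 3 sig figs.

ω = 2πf = 25320 rad/s
X_L = ωL = 2530 Ω
Parallel: admittances add. Y = 1/R + 1/(jωL)
Y = (0.000250 − j0.000395) S
|Y| = 0.000467 S → |Z| = 1/|Y| = 2140 Ω, ∠Z = −∠Y = 57.7°

2140 Ω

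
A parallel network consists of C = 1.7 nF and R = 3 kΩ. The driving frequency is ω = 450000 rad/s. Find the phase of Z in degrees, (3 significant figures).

X_C = 1/(ωC) = 1310 Ω
Parallel: admittances add. Y = 1/R + jωC
Y = (0.000333 + j0.000765) S
|Y| = 0.000834 S → |Z| = 1/|Y| = 1200 Ω, ∠Z = −∠Y = -66.5°

-66.5°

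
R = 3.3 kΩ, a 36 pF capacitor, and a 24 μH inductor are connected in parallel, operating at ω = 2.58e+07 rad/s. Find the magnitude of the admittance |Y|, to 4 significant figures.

750.1 μS

X_L = ωL = 619.2 Ω
X_C = 1/(ωC) = 1077 Ω
Parallel: admittances add. Y = 1/R + 1/(jωL) + jωC
Y = (0.0003030 − j0.0006862) S
|Y| = 0.0007501 S → |Z| = 1/|Y| = 1333 Ω, ∠Z = −∠Y = 66.17°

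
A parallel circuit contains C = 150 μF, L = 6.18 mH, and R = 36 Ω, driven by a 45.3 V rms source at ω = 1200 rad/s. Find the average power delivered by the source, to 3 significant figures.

X_L = ωL = 7.42 Ω
X_C = 1/(ωC) = 5.56 Ω
Parallel: admittances add. Y = 1/R + 1/(jωL) + jωC
Y = (0.0278 + j0.0452) S
|Y| = 0.0530 S → |Z| = 1/|Y| = 18.9 Ω, ∠Z = −∠Y = -58.4°
I = V/|Z| = 2.40 A
P = VI cos φ = 45.3 × 2.40 × cos(-58.4°) = 57.0 W

57.0 W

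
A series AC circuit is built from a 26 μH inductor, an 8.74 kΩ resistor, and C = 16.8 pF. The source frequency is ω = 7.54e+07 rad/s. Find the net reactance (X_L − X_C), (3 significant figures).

1170 Ω

X_L = ωL = 1960 Ω
X_C = 1/(ωC) = 789 Ω
X = 1960 − 789 = 1170 Ω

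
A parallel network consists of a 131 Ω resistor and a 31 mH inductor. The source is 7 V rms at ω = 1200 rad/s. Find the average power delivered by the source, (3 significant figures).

X_L = ωL = 37.2 Ω
Parallel: admittances add. Y = 1/R + 1/(jωL)
Y = (0.00763 − j0.0269) S
|Y| = 0.0279 S → |Z| = 1/|Y| = 35.8 Ω, ∠Z = −∠Y = 74.1°
I = V/|Z| = 196 mA
P = VI cos φ = 7 × 0.196 × cos(74.1°) = 374 mW

374 mW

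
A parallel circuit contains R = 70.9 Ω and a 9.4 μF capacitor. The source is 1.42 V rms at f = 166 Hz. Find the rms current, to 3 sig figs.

24.4 mA

ω = 2πf = 1043 rad/s
X_C = 1/(ωC) = 102 Ω
Parallel: admittances add. Y = 1/R + jωC
Y = (0.0141 + j0.00980) S
|Y| = 0.0172 S → |Z| = 1/|Y| = 58.2 Ω, ∠Z = −∠Y = -34.8°
I = V/|Z| = 1.42/58.2 = 24.4 mA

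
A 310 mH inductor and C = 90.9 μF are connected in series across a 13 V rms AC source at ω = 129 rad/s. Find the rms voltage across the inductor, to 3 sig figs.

X_L = ωL = 40.0 Ω
X_C = 1/(ωC) = 85.3 Ω
Net reactance X = X_L − X_C = -45.3 Ω
Z = − j45.3 Ω
|Z| = √(0² + 45.3²) = 45.3 Ω
I = V/|Z| = 287 mA
V_L = I·|Z_L| = 0.287 × 40.0 = 11.5 V

11.5 V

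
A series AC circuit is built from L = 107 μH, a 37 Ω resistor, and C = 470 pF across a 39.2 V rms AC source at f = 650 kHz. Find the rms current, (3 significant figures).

ω = 2πf = 4.084e+06 rad/s
X_L = ωL = 437 Ω
X_C = 1/(ωC) = 521 Ω
Net reactance X = X_L − X_C = -84.0 Ω
Z = 37.0 − j84.0 Ω
|Z| = √(37.0² + 84.0²) = 91.8 Ω
I = V/|Z| = 39.2/91.8 = 427 mA

427 mA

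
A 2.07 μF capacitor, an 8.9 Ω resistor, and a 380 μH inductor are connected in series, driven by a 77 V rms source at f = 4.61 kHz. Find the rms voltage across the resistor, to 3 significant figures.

64.9 V

ω = 2πf = 28970 rad/s
X_L = ωL = 11.0 Ω
X_C = 1/(ωC) = 16.7 Ω
Net reactance X = X_L − X_C = -5.67 Ω
Z = 8.90 − j5.67 Ω
|Z| = √(8.90² + 5.67²) = 10.6 Ω
I = V/|Z| = 7.30 A
V_R = I·|Z_R| = 7.30 × 8.90 = 64.9 V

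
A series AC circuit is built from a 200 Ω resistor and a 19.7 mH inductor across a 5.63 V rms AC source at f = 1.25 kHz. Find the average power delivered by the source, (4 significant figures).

99.15 mW

ω = 2πf = 7854 rad/s
X_L = ωL = 154.7 Ω
Z = 200.0 + j154.7 Ω
|Z| = √(200.0² + 154.7²) = 252.9 Ω
∠Z = arctan(154.7/200.0) = 37.73°
I = V/|Z| = 22.27 mA
P = VI cos φ = 5.63 × 0.02227 × cos(37.73°) = 99.15 mW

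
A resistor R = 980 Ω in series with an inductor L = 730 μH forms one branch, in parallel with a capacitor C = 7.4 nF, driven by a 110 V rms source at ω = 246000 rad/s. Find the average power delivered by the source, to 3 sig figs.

11.9 W

X_L = ωL = 180 Ω
X_C = 1/(ωC) = 549 Ω
Branch 1 (R+jX_L): Z₁ = 980 + j180 Ω, |Z₁| = 996 Ω
Branch 2 (−jX_C): Z₂ = −j549 Ω
Parallel: Z = Z₁Z₂/(Z₁+Z₂), |Z| = 523 Ω, ∠Z = -58.9°
I = V/|Z| = 211 mA
P = VI cos φ = 110 × 0.211 × cos(-58.9°) = 11.9 W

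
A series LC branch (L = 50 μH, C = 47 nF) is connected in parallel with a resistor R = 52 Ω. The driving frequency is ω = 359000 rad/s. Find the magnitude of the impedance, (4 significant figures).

32.35 Ω

X_L = ωL = 17.95 Ω
X_C = 1/(ωC) = 59.27 Ω
Branch 1: Z₁ = R = 52.00 Ω
Branch 2 (series LC): Z₂ = j(X_L − X_C) = −j41.32 Ω
Parallel: Z = Z₁Z₂/(Z₁+Z₂), |Z| = 32.35 Ω, ∠Z = -51.53°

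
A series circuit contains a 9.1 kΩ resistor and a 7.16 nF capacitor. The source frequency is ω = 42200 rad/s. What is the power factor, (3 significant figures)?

X_C = 1/(ωC) = 3310 Ω
Z = 9100 − j3310 Ω
|Z| = √(9100² + 3310²) = 9680 Ω
∠Z = arctan(-3310/9100) = -20.0°
cos φ = cos(-20.0°) = 0.940

0.940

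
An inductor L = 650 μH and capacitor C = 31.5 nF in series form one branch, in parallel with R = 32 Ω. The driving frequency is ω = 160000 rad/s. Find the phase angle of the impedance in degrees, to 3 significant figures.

-18.7°

X_L = ωL = 104 Ω
X_C = 1/(ωC) = 198 Ω
Branch 1: Z₁ = R = 32.0 Ω
Branch 2 (series LC): Z₂ = j(X_L − X_C) = −j94.4 Ω
Parallel: Z = Z₁Z₂/(Z₁+Z₂), |Z| = 30.3 Ω, ∠Z = -18.7°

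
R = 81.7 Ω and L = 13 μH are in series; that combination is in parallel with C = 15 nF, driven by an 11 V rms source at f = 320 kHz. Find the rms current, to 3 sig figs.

ω = 2πf = 2.011e+06 rad/s
X_L = ωL = 26.1 Ω
X_C = 1/(ωC) = 33.2 Ω
Branch 1 (R+jX_L): Z₁ = 81.7 + j26.1 Ω, |Z₁| = 85.8 Ω
Branch 2 (−jX_C): Z₂ = −j33.2 Ω
Parallel: Z = Z₁Z₂/(Z₁+Z₂), |Z| = 34.7 Ω, ∠Z = -67.3°
I = V/|Z| = 11/34.7 = 317 mA

317 mA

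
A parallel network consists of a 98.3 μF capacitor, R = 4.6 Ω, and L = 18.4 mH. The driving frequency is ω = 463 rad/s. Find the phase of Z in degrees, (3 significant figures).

X_L = ωL = 8.52 Ω
X_C = 1/(ωC) = 22.0 Ω
Parallel: admittances add. Y = 1/R + 1/(jωL) + jωC
Y = (0.217 − j0.0719) S
|Y| = 0.229 S → |Z| = 1/|Y| = 4.37 Ω, ∠Z = −∠Y = 18.3°

18.3°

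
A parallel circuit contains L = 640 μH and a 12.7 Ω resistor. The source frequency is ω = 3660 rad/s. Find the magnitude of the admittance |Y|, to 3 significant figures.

X_L = ωL = 2.34 Ω
Parallel: admittances add. Y = 1/R + 1/(jωL)
Y = (0.0787 − j0.427) S
|Y| = 0.434 S → |Z| = 1/|Y| = 2.30 Ω, ∠Z = −∠Y = 79.5°

434 mS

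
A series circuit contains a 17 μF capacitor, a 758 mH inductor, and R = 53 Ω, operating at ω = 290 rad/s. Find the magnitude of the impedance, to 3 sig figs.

55.7 Ω

X_L = ωL = 220 Ω
X_C = 1/(ωC) = 203 Ω
Net reactance X = X_L − X_C = 17.0 Ω
Z = 53.0 + j17.0 Ω
|Z| = √(53.0² + 17.0²) = 55.7 Ω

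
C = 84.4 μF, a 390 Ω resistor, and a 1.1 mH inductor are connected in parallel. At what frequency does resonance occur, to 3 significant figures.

522 Hz

ω₀ = 1/√(LC) = 1/√(0.0011 × 8.44e-05) = 3282 rad/s
f₀ = ω₀/(2π) = 522 Hz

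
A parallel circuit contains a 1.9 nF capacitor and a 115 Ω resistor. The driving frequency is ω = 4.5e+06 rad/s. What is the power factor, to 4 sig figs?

0.7131

X_C = 1/(ωC) = 117.0 Ω
Parallel: admittances add. Y = 1/R + jωC
Y = (0.008696 + j0.008550) S
|Y| = 0.01219 S → |Z| = 1/|Y| = 82.00 Ω, ∠Z = −∠Y = -44.52°
cos φ = cos(-44.52°) = 0.7131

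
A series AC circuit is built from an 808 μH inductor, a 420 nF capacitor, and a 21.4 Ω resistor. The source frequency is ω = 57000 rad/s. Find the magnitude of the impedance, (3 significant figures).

X_L = ωL = 46.1 Ω
X_C = 1/(ωC) = 41.8 Ω
Net reactance X = X_L − X_C = 4.28 Ω
Z = 21.4 + j4.28 Ω
|Z| = √(21.4² + 4.28²) = 21.8 Ω

21.8 Ω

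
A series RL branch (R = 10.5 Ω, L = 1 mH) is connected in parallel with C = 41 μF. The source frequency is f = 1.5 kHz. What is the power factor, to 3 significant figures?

ω = 2πf = 9425 rad/s
X_L = ωL = 9.42 Ω
X_C = 1/(ωC) = 2.59 Ω
Branch 1 (R+jX_L): Z₁ = 10.5 + j9.42 Ω, |Z₁| = 14.1 Ω
Branch 2 (−jX_C): Z₂ = −j2.59 Ω
Parallel: Z = Z₁Z₂/(Z₁+Z₂), |Z| = 2.91 Ω, ∠Z = -81.2°
cos φ = cos(-81.2°) = 0.154

0.154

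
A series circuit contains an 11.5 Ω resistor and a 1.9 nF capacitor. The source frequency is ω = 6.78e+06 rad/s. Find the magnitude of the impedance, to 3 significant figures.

78.5 Ω

X_C = 1/(ωC) = 77.6 Ω
Z = 11.5 − j77.6 Ω
|Z| = √(11.5² + 77.6²) = 78.5 Ω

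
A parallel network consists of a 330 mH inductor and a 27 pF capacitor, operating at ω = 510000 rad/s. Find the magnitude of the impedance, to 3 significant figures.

128000 Ω

X_L = ωL = 168000 Ω
X_C = 1/(ωC) = 72600 Ω
Parallel: admittances add. Y = 1/(jωL) + jωC
Y = (0 + j7.83e-06) S
|Y| = 7.83e-06 S → |Z| = 1/|Y| = 128000 Ω, ∠Z = −∠Y = -90.0°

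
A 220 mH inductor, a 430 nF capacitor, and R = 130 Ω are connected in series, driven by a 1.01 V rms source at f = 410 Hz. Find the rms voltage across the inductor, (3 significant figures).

1.59 V

ω = 2πf = 2576 rad/s
X_L = ωL = 567 Ω
X_C = 1/(ωC) = 903 Ω
Net reactance X = X_L − X_C = -336 Ω
Z = 130 − j336 Ω
|Z| = √(130² + 336²) = 360 Ω
I = V/|Z| = 2.80 mA
V_L = I·|Z_L| = 0.00280 × 567 = 1.59 V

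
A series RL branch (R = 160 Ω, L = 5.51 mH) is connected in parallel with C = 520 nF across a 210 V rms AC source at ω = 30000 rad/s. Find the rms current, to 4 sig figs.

X_L = ωL = 165.3 Ω
X_C = 1/(ωC) = 64.10 Ω
Branch 1 (R+jX_L): Z₁ = 160.0 + j165.3 Ω, |Z₁| = 230.1 Ω
Branch 2 (−jX_C): Z₂ = −j64.10 Ω
Parallel: Z = Z₁Z₂/(Z₁+Z₂), |Z| = 77.90 Ω, ∠Z = -76.38°
I = V/|Z| = 210/77.90 = 2.696 A

2.696 A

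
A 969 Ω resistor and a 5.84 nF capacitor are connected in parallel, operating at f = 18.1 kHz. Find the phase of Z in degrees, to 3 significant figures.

ω = 2πf = 113700 rad/s
X_C = 1/(ωC) = 1510 Ω
Parallel: admittances add. Y = 1/R + jωC
Y = (0.00103 + j0.000664) S
|Y| = 0.00123 S → |Z| = 1/|Y| = 815 Ω, ∠Z = −∠Y = -32.8°

-32.8°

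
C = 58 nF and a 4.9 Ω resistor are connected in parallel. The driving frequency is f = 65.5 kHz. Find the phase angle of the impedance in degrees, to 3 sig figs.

-6.67°

ω = 2πf = 411500 rad/s
X_C = 1/(ωC) = 41.9 Ω
Parallel: admittances add. Y = 1/R + jωC
Y = (0.204 + j0.0239) S
|Y| = 0.205 S → |Z| = 1/|Y| = 4.87 Ω, ∠Z = −∠Y = -6.67°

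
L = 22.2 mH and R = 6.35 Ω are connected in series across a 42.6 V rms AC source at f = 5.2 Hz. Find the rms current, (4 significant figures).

6.665 A

ω = 2πf = 32.67 rad/s
X_L = ωL = 0.7253 Ω
Z = 6.350 + j0.7253 Ω
|Z| = √(6.350² + 0.7253²) = 6.391 Ω
I = V/|Z| = 42.6/6.391 = 6.665 A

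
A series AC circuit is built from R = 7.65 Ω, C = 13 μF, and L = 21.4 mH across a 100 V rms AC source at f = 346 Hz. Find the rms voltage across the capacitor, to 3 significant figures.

ω = 2πf = 2174 rad/s
X_L = ωL = 46.5 Ω
X_C = 1/(ωC) = 35.4 Ω
Net reactance X = X_L − X_C = 11.1 Ω
Z = 7.65 + j11.1 Ω
|Z| = √(7.65² + 11.1²) = 13.5 Ω
I = V/|Z| = 7.40 A
V_C = I·|Z_C| = 7.40 × 35.4 = 262 V

262 V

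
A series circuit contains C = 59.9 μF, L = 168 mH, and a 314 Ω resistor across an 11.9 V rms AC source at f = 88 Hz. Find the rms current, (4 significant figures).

ω = 2πf = 552.9 rad/s
X_L = ωL = 92.89 Ω
X_C = 1/(ωC) = 30.19 Ω
Net reactance X = X_L − X_C = 62.70 Ω
Z = 314.0 + j62.70 Ω
|Z| = √(314.0² + 62.70²) = 320.2 Ω
I = V/|Z| = 11.9/320.2 = 37.16 mA

37.16 mA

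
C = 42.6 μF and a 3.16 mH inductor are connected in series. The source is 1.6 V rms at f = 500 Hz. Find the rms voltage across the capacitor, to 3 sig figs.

ω = 2πf = 3142 rad/s
X_L = ωL = 9.93 Ω
X_C = 1/(ωC) = 7.47 Ω
Net reactance X = X_L − X_C = 2.46 Ω
Z = j2.46 Ω
|Z| = √(0² + 2.46²) = 2.46 Ω
I = V/|Z| = 652 mA
V_C = I·|Z_C| = 0.652 × 7.47 = 4.87 V

4.87 V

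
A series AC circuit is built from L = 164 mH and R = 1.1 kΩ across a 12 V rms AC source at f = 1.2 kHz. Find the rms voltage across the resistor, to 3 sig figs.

7.98 V

ω = 2πf = 7540 rad/s
X_L = ωL = 1240 Ω
Z = 1100 + j1240 Ω
|Z| = √(1100² + 1240²) = 1650 Ω
I = V/|Z| = 7.25 mA
V_R = I·|Z_R| = 0.00725 × 1100 = 7.98 V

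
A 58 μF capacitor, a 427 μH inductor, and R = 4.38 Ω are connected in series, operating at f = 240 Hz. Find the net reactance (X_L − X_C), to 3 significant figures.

-10.8 Ω

ω = 2πf = 1508 rad/s
X_L = ωL = 0.644 Ω
X_C = 1/(ωC) = 11.4 Ω
X = 0.644 − 11.4 = -10.8 Ω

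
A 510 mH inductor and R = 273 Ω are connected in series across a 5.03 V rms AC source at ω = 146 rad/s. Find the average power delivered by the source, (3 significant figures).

86.3 mW

X_L = ωL = 74.5 Ω
Z = 273 + j74.5 Ω
|Z| = √(273² + 74.5²) = 283 Ω
∠Z = arctan(74.5/273) = 15.3°
I = V/|Z| = 17.8 mA
P = VI cos φ = 5.03 × 0.0178 × cos(15.3°) = 86.3 mW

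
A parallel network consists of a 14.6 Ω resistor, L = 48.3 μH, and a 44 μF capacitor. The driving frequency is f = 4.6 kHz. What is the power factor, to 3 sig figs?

ω = 2πf = 28900 rad/s
X_L = ωL = 1.40 Ω
X_C = 1/(ωC) = 0.786 Ω
Parallel: admittances add. Y = 1/R + 1/(jωL) + jωC
Y = (0.0685 + j0.555) S
|Y| = 0.560 S → |Z| = 1/|Y| = 1.79 Ω, ∠Z = −∠Y = -83.0°
cos φ = cos(-83.0°) = 0.122

0.122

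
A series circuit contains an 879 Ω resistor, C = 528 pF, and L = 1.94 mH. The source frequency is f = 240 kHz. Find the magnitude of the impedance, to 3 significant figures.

1890 Ω

ω = 2πf = 1.508e+06 rad/s
X_L = ωL = 2930 Ω
X_C = 1/(ωC) = 1260 Ω
Net reactance X = X_L − X_C = 1670 Ω
Z = 879 + j1670 Ω
|Z| = √(879² + 1670²) = 1890 Ω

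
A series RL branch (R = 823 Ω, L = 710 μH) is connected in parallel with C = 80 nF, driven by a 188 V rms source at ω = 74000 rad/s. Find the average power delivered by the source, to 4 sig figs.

X_L = ωL = 52.54 Ω
X_C = 1/(ωC) = 168.9 Ω
Branch 1 (R+jX_L): Z₁ = 823.0 + j52.54 Ω, |Z₁| = 824.7 Ω
Branch 2 (−jX_C): Z₂ = −j168.9 Ω
Parallel: Z = Z₁Z₂/(Z₁+Z₂), |Z| = 167.6 Ω, ∠Z = -78.30°
I = V/|Z| = 1.122 A
P = VI cos φ = 188 × 1.122 × cos(-78.30°) = 42.77 W

42.77 W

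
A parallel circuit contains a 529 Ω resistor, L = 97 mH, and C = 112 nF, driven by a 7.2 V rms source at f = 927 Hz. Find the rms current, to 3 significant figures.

15.8 mA

ω = 2πf = 5825 rad/s
X_L = ωL = 565 Ω
X_C = 1/(ωC) = 1530 Ω
Parallel: admittances add. Y = 1/R + 1/(jωL) + jωC
Y = (0.00189 − j0.00112) S
|Y| = 0.00220 S → |Z| = 1/|Y| = 455 Ω, ∠Z = −∠Y = 30.6°
I = V/|Z| = 7.2/455 = 15.8 mA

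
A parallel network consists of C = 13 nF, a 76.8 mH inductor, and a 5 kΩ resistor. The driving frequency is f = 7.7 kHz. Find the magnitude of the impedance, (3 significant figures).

ω = 2πf = 48380 rad/s
X_L = ωL = 3720 Ω
X_C = 1/(ωC) = 1590 Ω
Parallel: admittances add. Y = 1/R + 1/(jωL) + jωC
Y = (0.000200 + j0.000360) S
|Y| = 0.000412 S → |Z| = 1/|Y| = 2430 Ω, ∠Z = −∠Y = -60.9°

2430 Ω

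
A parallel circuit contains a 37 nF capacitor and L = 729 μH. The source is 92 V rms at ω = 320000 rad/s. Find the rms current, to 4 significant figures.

X_L = ωL = 233.3 Ω
X_C = 1/(ωC) = 84.46 Ω
Parallel: admittances add. Y = 1/(jωL) + jωC
Y = (0 + j0.007553) S
|Y| = 0.007553 S → |Z| = 1/|Y| = 132.4 Ω, ∠Z = −∠Y = -90.00°
I = V/|Z| = 92/132.4 = 694.9 mA

694.9 mA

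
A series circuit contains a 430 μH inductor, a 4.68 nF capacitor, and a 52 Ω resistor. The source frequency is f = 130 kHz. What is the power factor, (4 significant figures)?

0.5018

ω = 2πf = 816800 rad/s
X_L = ωL = 351.2 Ω
X_C = 1/(ωC) = 261.6 Ω
Net reactance X = X_L − X_C = 89.63 Ω
Z = 52.00 + j89.63 Ω
|Z| = √(52.00² + 89.63²) = 103.6 Ω
∠Z = arctan(89.63/52.00) = 59.88°
cos φ = cos(59.88°) = 0.5018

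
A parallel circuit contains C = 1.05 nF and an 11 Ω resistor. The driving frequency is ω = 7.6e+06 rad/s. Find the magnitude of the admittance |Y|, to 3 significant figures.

91.3 mS

X_C = 1/(ωC) = 125 Ω
Parallel: admittances add. Y = 1/R + jωC
Y = (0.0909 + j0.00798) S
|Y| = 0.0913 S → |Z| = 1/|Y| = 11.0 Ω, ∠Z = −∠Y = -5.02°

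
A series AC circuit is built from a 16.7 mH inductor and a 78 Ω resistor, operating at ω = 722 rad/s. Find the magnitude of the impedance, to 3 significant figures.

78.9 Ω

X_L = ωL = 12.1 Ω
Z = 78.0 + j12.1 Ω
|Z| = √(78.0² + 12.1²) = 78.9 Ω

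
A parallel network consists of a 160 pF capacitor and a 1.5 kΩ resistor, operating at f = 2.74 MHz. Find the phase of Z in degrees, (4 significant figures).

ω = 2πf = 1.722e+07 rad/s
X_C = 1/(ωC) = 363.0 Ω
Parallel: admittances add. Y = 1/R + jωC
Y = (0.0006667 + j0.002755) S
|Y| = 0.002834 S → |Z| = 1/|Y| = 352.8 Ω, ∠Z = −∠Y = -76.39°

-76.39°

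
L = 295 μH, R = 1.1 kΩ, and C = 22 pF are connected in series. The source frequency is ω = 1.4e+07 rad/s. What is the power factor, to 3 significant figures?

X_L = ωL = 4130 Ω
X_C = 1/(ωC) = 3250 Ω
Net reactance X = X_L − X_C = 883 Ω
Z = 1100 + j883 Ω
|Z| = √(1100² + 883²) = 1410 Ω
∠Z = arctan(883/1100) = 38.8°
cos φ = cos(38.8°) = 0.780

0.780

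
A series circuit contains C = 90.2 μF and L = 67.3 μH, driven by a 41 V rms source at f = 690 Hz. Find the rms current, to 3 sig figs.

ω = 2πf = 4335 rad/s
X_L = ωL = 0.292 Ω
X_C = 1/(ωC) = 2.56 Ω
Net reactance X = X_L − X_C = -2.27 Ω
Z = − j2.27 Ω
|Z| = √(0² + 2.27²) = 2.27 Ω
I = V/|Z| = 41/2.27 = 18.1 A

18.1 A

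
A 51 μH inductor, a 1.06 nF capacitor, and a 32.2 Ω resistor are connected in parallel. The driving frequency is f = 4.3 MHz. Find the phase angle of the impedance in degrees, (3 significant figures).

-41.9°

ω = 2πf = 2.702e+07 rad/s
X_L = ωL = 1380 Ω
X_C = 1/(ωC) = 34.9 Ω
Parallel: admittances add. Y = 1/R + 1/(jωL) + jωC
Y = (0.0311 + j0.0279) S
|Y| = 0.0418 S → |Z| = 1/|Y| = 23.9 Ω, ∠Z = −∠Y = -41.9°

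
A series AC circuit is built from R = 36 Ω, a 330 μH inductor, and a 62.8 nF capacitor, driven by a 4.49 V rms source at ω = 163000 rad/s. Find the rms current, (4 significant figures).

79.09 mA

X_L = ωL = 53.79 Ω
X_C = 1/(ωC) = 97.69 Ω
Net reactance X = X_L − X_C = -43.90 Ω
Z = 36.00 − j43.90 Ω
|Z| = √(36.00² + 43.90²) = 56.77 Ω
I = V/|Z| = 4.49/56.77 = 79.09 mA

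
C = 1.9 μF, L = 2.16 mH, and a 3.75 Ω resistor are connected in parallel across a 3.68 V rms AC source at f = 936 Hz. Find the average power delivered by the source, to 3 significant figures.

ω = 2πf = 5881 rad/s
X_L = ωL = 12.7 Ω
X_C = 1/(ωC) = 89.5 Ω
Parallel: admittances add. Y = 1/R + 1/(jωL) + jωC
Y = (0.267 − j0.0675) S
|Y| = 0.275 S → |Z| = 1/|Y| = 3.64 Ω, ∠Z = −∠Y = 14.2°
I = V/|Z| = 1.01 A
P = VI cos φ = 3.68 × 1.01 × cos(14.2°) = 3.61 W

3.61 W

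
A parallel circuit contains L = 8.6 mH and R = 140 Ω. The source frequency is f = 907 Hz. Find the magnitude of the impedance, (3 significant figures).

46.3 Ω

ω = 2πf = 5699 rad/s
X_L = ωL = 49.0 Ω
Parallel: admittances add. Y = 1/R + 1/(jωL)
Y = (0.00714 − j0.0204) S
|Y| = 0.0216 S → |Z| = 1/|Y| = 46.3 Ω, ∠Z = −∠Y = 70.7°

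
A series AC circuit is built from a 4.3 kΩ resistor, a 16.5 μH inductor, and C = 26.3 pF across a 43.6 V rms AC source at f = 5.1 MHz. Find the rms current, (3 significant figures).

10.0 mA

ω = 2πf = 3.204e+07 rad/s
X_L = ωL = 529 Ω
X_C = 1/(ωC) = 1190 Ω
Net reactance X = X_L − X_C = -658 Ω
Z = 4300 − j658 Ω
|Z| = √(4300² + 658²) = 4350 Ω
I = V/|Z| = 43.6/4350 = 10.0 mA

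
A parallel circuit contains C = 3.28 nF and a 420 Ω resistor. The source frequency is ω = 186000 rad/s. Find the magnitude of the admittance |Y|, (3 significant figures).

2.46 mS

X_C = 1/(ωC) = 1640 Ω
Parallel: admittances add. Y = 1/R + jωC
Y = (0.00238 + j0.000610) S
|Y| = 0.00246 S → |Z| = 1/|Y| = 407 Ω, ∠Z = −∠Y = -14.4°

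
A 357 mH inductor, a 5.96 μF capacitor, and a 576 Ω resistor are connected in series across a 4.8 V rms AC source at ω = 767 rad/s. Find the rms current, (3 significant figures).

X_L = ωL = 274 Ω
X_C = 1/(ωC) = 219 Ω
Net reactance X = X_L − X_C = 55.1 Ω
Z = 576 + j55.1 Ω
|Z| = √(576² + 55.1²) = 579 Ω
I = V/|Z| = 4.8/579 = 8.30 mA

8.30 mA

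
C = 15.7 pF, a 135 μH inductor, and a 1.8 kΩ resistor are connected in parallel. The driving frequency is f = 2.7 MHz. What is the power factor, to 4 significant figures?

0.9561

ω = 2πf = 1.696e+07 rad/s
X_L = ωL = 2290 Ω
X_C = 1/(ωC) = 3755 Ω
Parallel: admittances add. Y = 1/R + 1/(jωL) + jωC
Y = (0.0005556 − j0.0001703) S
|Y| = 0.0005811 S → |Z| = 1/|Y| = 1721 Ω, ∠Z = −∠Y = 17.04°
cos φ = cos(17.04°) = 0.9561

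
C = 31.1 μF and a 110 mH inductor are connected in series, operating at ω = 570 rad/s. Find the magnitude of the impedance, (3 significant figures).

6.29 Ω

X_L = ωL = 62.7 Ω
X_C = 1/(ωC) = 56.4 Ω
Net reactance X = X_L − X_C = 6.29 Ω
Z = j6.29 Ω
|Z| = √(0² + 6.29²) = 6.29 Ω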